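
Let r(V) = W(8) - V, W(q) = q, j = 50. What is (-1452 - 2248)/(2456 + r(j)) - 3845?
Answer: -4642765/1207 ≈ -3846.5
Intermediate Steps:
r(V) = 8 - V
(-1452 - 2248)/(2456 + r(j)) - 3845 = (-1452 - 2248)/(2456 + (8 - 1*50)) - 3845 = -3700/(2456 + (8 - 50)) - 3845 = -3700/(2456 - 42) - 3845 = -3700/2414 - 3845 = -3700*1/2414 - 3845 = -1850/1207 - 3845 = -4642765/1207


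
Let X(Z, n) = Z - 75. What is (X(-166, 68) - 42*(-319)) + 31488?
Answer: 44645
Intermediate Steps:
X(Z, n) = -75 + Z
(X(-166, 68) - 42*(-319)) + 31488 = ((-75 - 166) - 42*(-319)) + 31488 = (-241 + 13398) + 31488 = 13157 + 31488 = 44645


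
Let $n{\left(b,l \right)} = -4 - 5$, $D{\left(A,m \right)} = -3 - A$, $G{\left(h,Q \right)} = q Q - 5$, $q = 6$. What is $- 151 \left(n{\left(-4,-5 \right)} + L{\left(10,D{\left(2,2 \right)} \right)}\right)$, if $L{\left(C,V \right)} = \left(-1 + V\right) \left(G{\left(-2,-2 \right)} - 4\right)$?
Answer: $-17667$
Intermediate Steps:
$G{\left(h,Q \right)} = -5 + 6 Q$ ($G{\left(h,Q \right)} = 6 Q - 5 = -5 + 6 Q$)
$n{\left(b,l \right)} = -9$
$L{\left(C,V \right)} = 21 - 21 V$ ($L{\left(C,V \right)} = \left(-1 + V\right) \left(\left(-5 + 6 \left(-2\right)\right) - 4\right) = \left(-1 + V\right) \left(\left(-5 - 12\right) - 4\right) = \left(-1 + V\right) \left(-17 - 4\right) = \left(-1 + V\right) \left(-21\right) = 21 - 21 V$)
$- 151 \left(n{\left(-4,-5 \right)} + L{\left(10,D{\left(2,2 \right)} \right)}\right) = - 151 \left(-9 - \left(-21 + 21 \left(-3 - 2\right)\right)\right) = - 151 \left(-9 + \left(21 - -105\right)\right) = - 151 \left(-9 + \left(21 + 105\right)\right) = - 151 \left(-9 + 126\right) = \left(-151\right) 117 = -17667$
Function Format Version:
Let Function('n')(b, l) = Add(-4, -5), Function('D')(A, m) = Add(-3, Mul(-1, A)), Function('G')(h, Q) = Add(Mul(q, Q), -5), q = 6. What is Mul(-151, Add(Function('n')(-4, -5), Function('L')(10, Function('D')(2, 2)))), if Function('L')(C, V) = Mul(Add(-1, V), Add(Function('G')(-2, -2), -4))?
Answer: -17667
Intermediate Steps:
Function('G')(h, Q) = Add(-5, Mul(6, Q)) (Function('G')(h, Q) = Add(Mul(6, Q), -5) = Add(-5, Mul(6, Q)))
Function('n')(b, l) = -9
Function('L')(C, V) = Add(21, Mul(-21, V)) (Function('L')(C, V) = Mul(Add(-1, V), Add(Add(-5, Mul(6, -2)), -4)) = Mul(Add(-1, V), Add(Add(-5, -12), -4)) = Mul(Add(-1, V), Add(-17, -4)) = Mul(Add(-1, V), -21) = Add(21, Mul(-21, V)))
Mul(-151, Add(Function('n')(-4, -5), Function('L')(10, Function('D')(2, 2)))) = Mul(-151, Add(-9, Add(21, Mul(-21, Add(-3, Mul(-1, 2)))))) = Mul(-151, Add(-9, Add(21, Mul(-21, Add(-3, -2))))) = Mul(-151, Add(-9, Add(21, Mul(-21, -5)))) = Mul(-151, Add(-9, Add(21, 105))) = Mul(-151, Add(-9, 126)) = Mul(-151, 117) = -17667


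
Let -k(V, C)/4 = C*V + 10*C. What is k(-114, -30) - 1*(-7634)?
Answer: -4846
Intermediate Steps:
k(V, C) = -40*C - 4*C*V (k(V, C) = -4*(C*V + 10*C) = -4*(10*C + C*V) = -40*C - 4*C*V)
k(-114, -30) - 1*(-7634) = -4*(-30)*(10 - 114) - 1*(-7634) = -4*(-30)*(-104) + 7634 = -12480 + 7634 = -4846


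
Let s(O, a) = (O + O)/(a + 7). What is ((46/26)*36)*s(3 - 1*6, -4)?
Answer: -1656/13 ≈ -127.38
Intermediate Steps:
s(O, a) = 2*O/(7 + a) (s(O, a) = (2*O)/(7 + a) = 2*O/(7 + a))
((46/26)*36)*s(3 - 1*6, -4) = ((46/26)*36)*(2*(3 - 1*6)/(7 - 4)) = ((46*(1/26))*36)*(2*(3 - 6)/3) = ((23/13)*36)*(2*(-3)*(⅓)) = (828/13)*(-2) = -1656/13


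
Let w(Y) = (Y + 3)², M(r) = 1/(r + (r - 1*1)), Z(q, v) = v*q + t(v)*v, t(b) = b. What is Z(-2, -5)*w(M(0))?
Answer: 140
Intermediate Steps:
Z(q, v) = v² + q*v (Z(q, v) = v*q + v*v = q*v + v² = v² + q*v)
M(r) = 1/(-1 + 2*r) (M(r) = 1/(r + (r - 1)) = 1/(r + (-1 + r)) = 1/(-1 + 2*r))
w(Y) = (3 + Y)²
Z(-2, -5)*w(M(0)) = (-5*(-2 - 5))*(3 + 1/(-1 + 2*0))² = (-5*(-7))*(3 + 1/(-1 + 0))² = 35*(3 + 1/(-1))² = 35*(3 - 1)² = 35*2² = 35*4 = 140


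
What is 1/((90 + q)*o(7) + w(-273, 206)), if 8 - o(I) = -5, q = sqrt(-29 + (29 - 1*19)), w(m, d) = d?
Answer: 1376/1896587 - 13*I*sqrt(19)/1896587 ≈ 0.00072551 - 2.9878e-5*I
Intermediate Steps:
q = I*sqrt(19) (q = sqrt(-29 + (29 - 19)) = sqrt(-29 + 10) = sqrt(-19) = I*sqrt(19) ≈ 4.3589*I)
o(I) = 13 (o(I) = 8 - 1*(-5) = 8 + 5 = 13)
1/((90 + q)*o(7) + w(-273, 206)) = 1/((90 + I*sqrt(19))*13 + 206) = 1/((1170 + 13*I*sqrt(19)) + 206) = 1/(1376 + 13*I*sqrt(19))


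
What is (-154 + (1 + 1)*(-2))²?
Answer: 24964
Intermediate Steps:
(-154 + (1 + 1)*(-2))² = (-154 + 2*(-2))² = (-154 - 4)² = (-158)² = 24964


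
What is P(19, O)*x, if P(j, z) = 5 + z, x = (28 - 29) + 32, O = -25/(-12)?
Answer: 2635/12 ≈ 219.58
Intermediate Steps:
O = 25/12 (O = -25*(-1/12) = 25/12 ≈ 2.0833)
x = 31 (x = -1 + 32 = 31)
P(19, O)*x = (5 + 25/12)*31 = (85/12)*31 = 2635/12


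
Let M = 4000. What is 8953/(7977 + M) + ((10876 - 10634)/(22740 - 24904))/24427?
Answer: 33803780875/45221753954 ≈ 0.74751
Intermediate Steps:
8953/(7977 + M) + ((10876 - 10634)/(22740 - 24904))/24427 = 8953/(7977 + 4000) + ((10876 - 10634)/(22740 - 24904))/24427 = 8953/11977 + (242/(-2164))*(1/24427) = 8953*(1/11977) + (242*(-1/2164))*(1/24427) = 1279/1711 - 121/1082*1/24427 = 1279/1711 - 121/26430014 = 33803780875/45221753954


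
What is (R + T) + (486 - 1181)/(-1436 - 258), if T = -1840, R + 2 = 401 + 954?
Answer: -824283/1694 ≈ -486.59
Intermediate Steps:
R = 1353 (R = -2 + (401 + 954) = -2 + 1355 = 1353)
(R + T) + (486 - 1181)/(-1436 - 258) = (1353 - 1840) + (486 - 1181)/(-1436 - 258) = -487 - 695/(-1694) = -487 - 695*(-1/1694) = -487 + 695/1694 = -824283/1694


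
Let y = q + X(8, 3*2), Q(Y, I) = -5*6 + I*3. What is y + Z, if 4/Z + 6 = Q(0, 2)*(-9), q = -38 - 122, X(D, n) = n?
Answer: -16168/105 ≈ -153.98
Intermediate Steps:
Q(Y, I) = -30 + 3*I
q = -160
y = -154 (y = -160 + 3*2 = -160 + 6 = -154)
Z = 2/105 (Z = 4/(-6 + (-30 + 3*2)*(-9)) = 4/(-6 + (-30 + 6)*(-9)) = 4/(-6 - 24*(-9)) = 4/(-6 + 216) = 4/210 = 4*(1/210) = 2/105 ≈ 0.019048)
y + Z = -154 + 2/105 = -16168/105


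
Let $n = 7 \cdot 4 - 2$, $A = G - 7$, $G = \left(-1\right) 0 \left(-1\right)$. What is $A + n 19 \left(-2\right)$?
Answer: $-995$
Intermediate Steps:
$G = 0$ ($G = 0 \left(-1\right) = 0$)
$A = -7$ ($A = 0 - 7 = -7$)
$n = 26$ ($n = 28 - 2 = 26$)
$A + n 19 \left(-2\right) = -7 + 26 \cdot 19 \left(-2\right) = -7 + 26 \left(-38\right) = -7 - 988 = -995$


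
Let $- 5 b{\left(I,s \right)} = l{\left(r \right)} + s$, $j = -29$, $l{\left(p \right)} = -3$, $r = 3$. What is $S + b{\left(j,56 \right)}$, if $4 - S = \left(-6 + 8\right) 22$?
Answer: $- \frac{253}{5} \approx -50.6$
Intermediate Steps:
$b{\left(I,s \right)} = \frac{3}{5} - \frac{s}{5}$ ($b{\left(I,s \right)} = - \frac{-3 + s}{5} = \frac{3}{5} - \frac{s}{5}$)
$S = -40$ ($S = 4 - \left(-6 + 8\right) 22 = 4 - 2 \cdot 22 = 4 - 44 = -40$)
$S + b{\left(j,56 \right)} = -40 + \left(\frac{3}{5} - \frac{56}{5}\right) = -40 - \frac{53}{5} = - \frac{253}{5}$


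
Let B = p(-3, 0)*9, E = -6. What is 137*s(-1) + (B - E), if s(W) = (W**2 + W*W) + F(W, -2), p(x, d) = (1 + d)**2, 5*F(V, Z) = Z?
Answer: 1171/5 ≈ 234.20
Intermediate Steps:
F(V, Z) = Z/5
s(W) = -2/5 + 2*W**2 (s(W) = (W**2 + W*W) + (1/5)*(-2) = (W**2 + W**2) - 2/5 = 2*W**2 - 2/5 = -2/5 + 2*W**2)
B = 9 (B = (1 + 0)**2*9 = 1**2*9 = 1*9 = 9)
137*s(-1) + (B - E) = 137*(-2/5 + 2*(-1)**2) + (9 - 1*(-6)) = 137*(-2/5 + 2*1) + (9 + 6) = 137*(-2/5 + 2) + 15 = 137*(8/5) + 15 = 1096/5 + 15 = 1171/5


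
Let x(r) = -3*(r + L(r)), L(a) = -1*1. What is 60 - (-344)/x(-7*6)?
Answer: 188/3 ≈ 62.667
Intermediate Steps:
L(a) = -1
x(r) = 3 - 3*r (x(r) = -3*(r - 1) = -3*(-1 + r) = 3 - 3*r)
60 - (-344)/x(-7*6) = 60 - (-344)/(3 - (-21)*6) = 60 - (-344)/(3 - 3*(-42)) = 60 - (-344)/(3 + 126) = 60 - (-344)/129 = 60 - 1*(-8/3) = 60 + 8/3 = 188/3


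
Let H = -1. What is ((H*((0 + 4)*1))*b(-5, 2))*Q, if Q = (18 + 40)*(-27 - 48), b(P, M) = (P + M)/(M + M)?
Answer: -13050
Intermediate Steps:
b(P, M) = (M + P)/(2*M) (b(P, M) = (M + P)/((2*M)) = (M + P)*(1/(2*M)) = (M + P)/(2*M))
Q = -4350 (Q = 58*(-75) = -4350)
((H*((0 + 4)*1))*b(-5, 2))*Q = ((-(0 + 4))*((½)*(2 - 5)/2))*(-4350) = ((-4)*((½)*(½)*(-3)))*(-4350) = (-1*4*(-¾))*(-4350) = -4*(-¾)*(-4350) = 3*(-4350) = -13050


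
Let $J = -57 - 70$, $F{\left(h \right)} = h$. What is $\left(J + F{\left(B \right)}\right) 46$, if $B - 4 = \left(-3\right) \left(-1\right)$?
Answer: $-5520$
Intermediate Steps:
$B = 7$ ($B = 4 - -3 = 4 + 3 = 7$)
$J = -127$
$\left(J + F{\left(B \right)}\right) 46 = \left(-127 + 7\right) 46 = \left(-120\right) 46 = -5520$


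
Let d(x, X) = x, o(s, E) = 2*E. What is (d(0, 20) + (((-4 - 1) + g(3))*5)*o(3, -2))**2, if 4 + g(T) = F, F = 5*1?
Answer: 6400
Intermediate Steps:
F = 5
g(T) = 1 (g(T) = -4 + 5 = 1)
(d(0, 20) + (((-4 - 1) + g(3))*5)*o(3, -2))**2 = (0 + (((-4 - 1) + 1)*5)*(2*(-2)))**2 = (0 + ((-5 + 1)*5)*(-4))**2 = (0 - 4*5*(-4))**2 = (0 - 20*(-4))**2 = (0 + 80)**2 = 80**2 = 6400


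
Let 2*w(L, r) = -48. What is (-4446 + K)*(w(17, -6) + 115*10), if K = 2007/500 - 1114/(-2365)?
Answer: -591385496707/118250 ≈ -5.0011e+6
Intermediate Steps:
w(L, r) = -24 (w(L, r) = (½)*(-48) = -24)
K = 1060711/236500 (K = 2007*(1/500) - 1114*(-1/2365) = 2007/500 + 1114/2365 = 1060711/236500 ≈ 4.4850)
(-4446 + K)*(w(17, -6) + 115*10) = (-4446 + 1060711/236500)*(-24 + 115*10) = -1050418289*(-24 + 1150)/236500 = -1050418289/236500*1126 = -591385496707/118250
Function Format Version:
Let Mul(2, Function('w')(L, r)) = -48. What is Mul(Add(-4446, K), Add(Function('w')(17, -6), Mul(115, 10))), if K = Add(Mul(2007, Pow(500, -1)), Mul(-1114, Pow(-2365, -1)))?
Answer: Rational(-591385496707, 118250) ≈ -5.0011e+6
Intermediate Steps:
Function('w')(L, r) = -24 (Function('w')(L, r) = Mul(Rational(1, 2), -48) = -24)
K = Rational(1060711, 236500) (K = Add(Mul(2007, Rational(1, 500)), Mul(-1114, Rational(-1, 2365))) = Add(Rational(2007, 500), Rational(1114, 2365)) = Rational(1060711, 236500) ≈ 4.4850)
Mul(Add(-4446, K), Add(Function('w')(17, -6), Mul(115, 10))) = Mul(Add(-4446, Rational(1060711, 236500)), Add(-24, Mul(115, 10))) = Mul(Rational(-1050418289, 236500), Add(-24, 1150)) = Mul(Rational(-1050418289, 236500), 1126) = Rational(-591385496707, 118250)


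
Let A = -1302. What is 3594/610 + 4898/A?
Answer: 13642/6405 ≈ 2.1299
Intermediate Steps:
3594/610 + 4898/A = 3594/610 + 4898/(-1302) = 3594*(1/610) + 4898*(-1/1302) = 1797/305 - 79/21 = 13642/6405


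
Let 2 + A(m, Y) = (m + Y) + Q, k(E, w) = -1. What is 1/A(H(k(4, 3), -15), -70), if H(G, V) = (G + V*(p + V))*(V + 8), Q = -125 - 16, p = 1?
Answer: -1/1676 ≈ -0.00059666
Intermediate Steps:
Q = -141
H(G, V) = (8 + V)*(G + V*(1 + V)) (H(G, V) = (G + V*(1 + V))*(V + 8) = (G + V*(1 + V))*(8 + V) = (8 + V)*(G + V*(1 + V)))
A(m, Y) = -143 + Y + m (A(m, Y) = -2 + ((m + Y) - 141) = -2 + ((Y + m) - 141) = -2 + (-141 + Y + m) = -143 + Y + m)
1/A(H(k(4, 3), -15), -70) = 1/(-143 - 70 + ((-15)³ + 8*(-1) + 8*(-15) + 9*(-15)² - 1*(-15))) = 1/(-143 - 70 + (-3375 - 8 - 120 + 9*225 + 15)) = 1/(-143 - 70 + (-3375 - 8 - 120 + 2025 + 15)) = 1/(-143 - 70 - 1463) = 1/(-1676) = -1/1676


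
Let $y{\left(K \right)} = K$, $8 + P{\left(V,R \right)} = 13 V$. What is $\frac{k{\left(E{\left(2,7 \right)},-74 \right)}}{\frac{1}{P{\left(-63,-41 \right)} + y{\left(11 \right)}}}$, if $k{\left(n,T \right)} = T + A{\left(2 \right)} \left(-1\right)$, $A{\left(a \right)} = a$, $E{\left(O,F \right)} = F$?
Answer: $62016$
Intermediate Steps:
$P{\left(V,R \right)} = -8 + 13 V$
$k{\left(n,T \right)} = -2 + T$ ($k{\left(n,T \right)} = T + 2 \left(-1\right) = T - 2 = -2 + T$)
$\frac{k{\left(E{\left(2,7 \right)},-74 \right)}}{\frac{1}{P{\left(-63,-41 \right)} + y{\left(11 \right)}}} = \frac{-2 - 74}{\frac{1}{\left(-8 + 13 \left(-63\right)\right) + 11}} = - \frac{76}{\frac{1}{\left(-8 - 819\right) + 11}} = - \frac{76}{\frac{1}{-827 + 11}} = - \frac{76}{\frac{1}{-816}} = - \frac{76}{- \frac{1}{816}} = \left(-76\right) \left(-816\right) = 62016$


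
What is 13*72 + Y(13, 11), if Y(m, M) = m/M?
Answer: 10309/11 ≈ 937.18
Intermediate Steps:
13*72 + Y(13, 11) = 13*72 + 13/11 = 936 + 13*(1/11) = 936 + 13/11 = 10309/11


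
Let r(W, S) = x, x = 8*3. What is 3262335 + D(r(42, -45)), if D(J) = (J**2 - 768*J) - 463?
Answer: 3244016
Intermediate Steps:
x = 24
r(W, S) = 24
D(J) = -463 + J**2 - 768*J
3262335 + D(r(42, -45)) = 3262335 + (-463 + 24**2 - 768*24) = 3262335 + (-463 + 576 - 18432) = 3262335 - 18319 = 3244016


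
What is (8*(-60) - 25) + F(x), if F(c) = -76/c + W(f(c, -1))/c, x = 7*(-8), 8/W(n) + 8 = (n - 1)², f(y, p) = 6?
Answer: -119869/238 ≈ -503.65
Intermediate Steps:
W(n) = 8/(-8 + (-1 + n)²) (W(n) = 8/(-8 + (n - 1)²) = 8/(-8 + (-1 + n)²))
x = -56
F(c) = -1284/(17*c) (F(c) = -76/c + (8/(-8 + (-1 + 6)²))/c = -76/c + (8/(-8 + 5²))/c = -76/c + (8/(-8 + 25))/c = -76/c + (8/17)/c = -76/c + (8*(1/17))/c = -76/c + 8/(17*c) = -1284/(17*c))
(8*(-60) - 25) + F(x) = (8*(-60) - 25) - 1284/17/(-56) = (-480 - 25) - 1284/17*(-1/56) = -505 + 321/238 = -119869/238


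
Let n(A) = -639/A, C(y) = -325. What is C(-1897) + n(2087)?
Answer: -678914/2087 ≈ -325.31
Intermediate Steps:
C(-1897) + n(2087) = -325 - 639/2087 = -678914/2087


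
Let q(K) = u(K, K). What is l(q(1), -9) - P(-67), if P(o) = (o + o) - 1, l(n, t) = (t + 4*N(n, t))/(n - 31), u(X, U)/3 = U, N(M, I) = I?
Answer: 3825/28 ≈ 136.61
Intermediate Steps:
u(X, U) = 3*U
q(K) = 3*K
l(n, t) = 5*t/(-31 + n) (l(n, t) = (t + 4*t)/(n - 31) = (5*t)/(-31 + n) = 5*t/(-31 + n))
P(o) = -1 + 2*o (P(o) = 2*o - 1 = -1 + 2*o)
l(q(1), -9) - P(-67) = 5*(-9)/(-31 + 3*1) - (-1 + 2*(-67)) = 5*(-9)/(-31 + 3) - (-1 - 134) = 5*(-9)/(-28) - 1*(-135) = 5*(-9)*(-1/28) + 135 = 45/28 + 135 = 3825/28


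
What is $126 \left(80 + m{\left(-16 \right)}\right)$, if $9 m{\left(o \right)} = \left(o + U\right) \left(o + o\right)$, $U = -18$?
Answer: $25312$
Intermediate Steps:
$m{\left(o \right)} = \frac{2 o \left(-18 + o\right)}{9}$ ($m{\left(o \right)} = \frac{\left(o - 18\right) \left(o + o\right)}{9} = \frac{\left(-18 + o\right) 2 o}{9} = \frac{2 o \left(-18 + o\right)}{9}$)
$126 \left(80 + m{\left(-16 \right)}\right) = 126 \left(80 + \frac{2}{9} \left(-16\right) \left(-18 - 16\right)\right) = 126 \left(80 + \frac{2}{9} \left(-16\right) \left(-34\right)\right) = 126 \left(80 + \frac{1088}{9}\right) = 126 \cdot \frac{1808}{9} = 25312$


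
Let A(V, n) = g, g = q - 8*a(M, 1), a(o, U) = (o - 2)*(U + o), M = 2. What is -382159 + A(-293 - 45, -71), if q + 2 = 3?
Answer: -382158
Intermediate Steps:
q = 1 (q = -2 + 3 = 1)
a(o, U) = (-2 + o)*(U + o)
g = 1 (g = 1 - 8*(2² - 2*1 - 2*2 + 1*2) = 1 - 8*(4 - 2 - 4 + 2) = 1 - 8*0 = 1 + 0 = 1)
A(V, n) = 1
-382159 + A(-293 - 45, -71) = -382159 + 1 = -382158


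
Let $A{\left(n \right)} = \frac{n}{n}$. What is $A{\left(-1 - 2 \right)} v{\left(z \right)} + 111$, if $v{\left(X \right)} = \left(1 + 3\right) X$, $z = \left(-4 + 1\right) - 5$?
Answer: $79$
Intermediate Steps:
$A{\left(n \right)} = 1$
$z = -8$ ($z = -3 - 5 = -8$)
$v{\left(X \right)} = 4 X$
$A{\left(-1 - 2 \right)} v{\left(z \right)} + 111 = 1 \cdot 4 \left(-8\right) + 111 = 1 \left(-32\right) + 111 = -32 + 111 = 79$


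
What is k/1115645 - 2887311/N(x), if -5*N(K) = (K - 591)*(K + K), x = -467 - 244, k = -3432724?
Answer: 464313054739/98359725780 ≈ 4.7206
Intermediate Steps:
x = -711
N(K) = -2*K*(-591 + K)/5 (N(K) = -(K - 591)*(K + K)/5 = -(-591 + K)*2*K/5 = -2*K*(-591 + K)/5)
k/1115645 - 2887311/N(x) = -3432724/1115645 - 2887311*(-5/(1422*(591 - 1*(-711)))) = -3432724*1/1115645 - 2887311*(-5/(1422*(591 + 711))) = -3432724/1115645 - 2887311/((⅖)*(-711)*1302) = -3432724/1115645 - 2887311/(-1851444/5) = -3432724/1115645 - 2887311*(-5/1851444) = -3432724/1115645 + 687455/88164 = 464313054739/98359725780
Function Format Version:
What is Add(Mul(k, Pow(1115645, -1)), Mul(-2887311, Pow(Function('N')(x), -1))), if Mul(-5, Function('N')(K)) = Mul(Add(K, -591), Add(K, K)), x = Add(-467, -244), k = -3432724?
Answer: Rational(464313054739, 98359725780) ≈ 4.7206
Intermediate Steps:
x = -711
Function('N')(K) = Mul(Rational(-2, 5), K, Add(-591, K)) (Function('N')(K) = Mul(Rational(-1, 5), Mul(Add(K, -591), Add(K, K))) = Mul(Rational(-1, 5), Mul(Add(-591, K), Mul(2, K))) = Mul(Rational(-1, 5), Mul(2, K, Add(-591, K))) = Mul(Rational(-2, 5), K, Add(-591, K)))
Add(Mul(k, Pow(1115645, -1)), Mul(-2887311, Pow(Function('N')(x), -1))) = Add(Mul(-3432724, Pow(1115645, -1)), Mul(-2887311, Pow(Mul(Rational(2, 5), -711, Add(591, Mul(-1, -711))), -1))) = Add(Mul(-3432724, Rational(1, 1115645)), Mul(-2887311, Pow(Mul(Rational(2, 5), -711, Add(591, 711)), -1))) = Add(Rational(-3432724, 1115645), Mul(-2887311, Pow(Mul(Rational(2, 5), -711, 1302), -1))) = Add(Rational(-3432724, 1115645), Mul(-2887311, Pow(Rational(-1851444, 5), -1))) = Add(Rational(-3432724, 1115645), Mul(-2887311, Rational(-5, 1851444))) = Add(Rational(-3432724, 1115645), Rational(687455, 88164)) = Rational(464313054739, 98359725780)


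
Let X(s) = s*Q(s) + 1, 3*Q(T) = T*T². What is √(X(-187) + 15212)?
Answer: 10*√36686298/3 ≈ 20190.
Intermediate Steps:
Q(T) = T³/3 (Q(T) = (T*T²)/3 = T³/3)
X(s) = 1 + s⁴/3 (X(s) = s*(s³/3) + 1 = s⁴/3 + 1 = 1 + s⁴/3)
√(X(-187) + 15212) = √((1 + (⅓)*(-187)⁴) + 15212) = √((1 + (⅓)*1222830961) + 15212) = √((1 + 1222830961/3) + 15212) = √(1222830964/3 + 15212) = √(1222876600/3) = 10*√36686298/3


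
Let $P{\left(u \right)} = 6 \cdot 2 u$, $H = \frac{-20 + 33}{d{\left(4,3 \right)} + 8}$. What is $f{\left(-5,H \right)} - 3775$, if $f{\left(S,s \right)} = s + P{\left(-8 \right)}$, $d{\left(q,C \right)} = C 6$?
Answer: $- \frac{7741}{2} \approx -3870.5$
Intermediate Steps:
$d{\left(q,C \right)} = 6 C$
$H = \frac{1}{2}$ ($H = \frac{-20 + 33}{6 \cdot 3 + 8} = \frac{13}{18 + 8} = \frac{13}{26} = 13 \cdot \frac{1}{26} = \frac{1}{2} \approx 0.5$)
$P{\left(u \right)} = 12 u$
$f{\left(S,s \right)} = -96 + s$ ($f{\left(S,s \right)} = s + 12 \left(-8\right) = s - 96 = -96 + s$)
$f{\left(-5,H \right)} - 3775 = \left(-96 + \frac{1}{2}\right) - 3775 = - \frac{191}{2} - 3775 = - \frac{7741}{2}$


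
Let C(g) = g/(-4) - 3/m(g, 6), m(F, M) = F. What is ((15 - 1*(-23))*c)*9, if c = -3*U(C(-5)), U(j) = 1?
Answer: -1026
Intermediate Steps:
C(g) = -3/g - g/4 (C(g) = g/(-4) - 3/g = g*(-1/4) - 3/g = -g/4 - 3/g = -3/g - g/4)
c = -3 (c = -3*1 = -3)
((15 - 1*(-23))*c)*9 = ((15 - 1*(-23))*(-3))*9 = ((15 + 23)*(-3))*9 = (38*(-3))*9 = -114*9 = -1026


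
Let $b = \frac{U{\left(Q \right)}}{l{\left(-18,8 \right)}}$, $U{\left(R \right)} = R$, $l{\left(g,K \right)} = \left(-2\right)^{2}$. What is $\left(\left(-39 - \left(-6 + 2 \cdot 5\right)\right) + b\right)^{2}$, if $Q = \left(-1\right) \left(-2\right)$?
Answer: $\frac{7225}{4} \approx 1806.3$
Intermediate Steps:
$l{\left(g,K \right)} = 4$
$Q = 2$
$b = \frac{1}{2}$ ($b = \frac{2}{4} = 2 \cdot \frac{1}{4} = \frac{1}{2} \approx 0.5$)
$\left(\left(-39 - \left(-6 + 2 \cdot 5\right)\right) + b\right)^{2} = \left(\left(-39 - \left(-6 + 2 \cdot 5\right)\right) + \frac{1}{2}\right)^{2} = \left(\left(-39 - \left(-6 + 10\right)\right) + \frac{1}{2}\right)^{2} = \left(\left(-39 - 4\right) + \frac{1}{2}\right)^{2} = \left(-43 + \frac{1}{2}\right)^{2} = \left(- \frac{85}{2}\right)^{2} = \frac{7225}{4}$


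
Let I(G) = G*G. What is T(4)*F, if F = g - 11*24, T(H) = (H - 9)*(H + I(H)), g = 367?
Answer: -10300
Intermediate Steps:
I(G) = G²
T(H) = (-9 + H)*(H + H²) (T(H) = (H - 9)*(H + H²) = (-9 + H)*(H + H²))
F = 103 (F = 367 - 11*24 = 367 - 264 = 103)
T(4)*F = (4*(-9 + 4² - 8*4))*103 = (4*(-9 + 16 - 32))*103 = (4*(-25))*103 = -100*103 = -10300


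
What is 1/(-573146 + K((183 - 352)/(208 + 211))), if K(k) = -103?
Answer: -1/573249 ≈ -1.7444e-6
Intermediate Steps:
1/(-573146 + K((183 - 352)/(208 + 211))) = 1/(-573146 - 103) = 1/(-573249) = -1/573249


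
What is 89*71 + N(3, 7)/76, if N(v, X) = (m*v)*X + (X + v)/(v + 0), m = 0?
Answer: 720371/114 ≈ 6319.0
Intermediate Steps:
N(v, X) = (X + v)/v (N(v, X) = (0*v)*X + (X + v)/(v + 0) = 0*X + (X + v)/v = 0 + (X + v)/v = (X + v)/v)
89*71 + N(3, 7)/76 = 89*71 + ((7 + 3)/3)/76 = 6319 + ((⅓)*10)*(1/76) = 6319 + (10/3)*(1/76) = 6319 + 5/114 = 720371/114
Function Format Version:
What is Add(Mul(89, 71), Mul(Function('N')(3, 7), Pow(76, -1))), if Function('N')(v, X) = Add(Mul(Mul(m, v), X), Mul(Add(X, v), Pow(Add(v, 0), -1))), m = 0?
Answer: Rational(720371, 114) ≈ 6319.0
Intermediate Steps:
Function('N')(v, X) = Mul(Pow(v, -1), Add(X, v)) (Function('N')(v, X) = Add(Mul(Mul(0, v), X), Mul(Add(X, v), Pow(Add(v, 0), -1))) = Add(Mul(0, X), Mul(Add(X, v), Pow(v, -1))) = Add(0, Mul(Pow(v, -1), Add(X, v))) = Mul(Pow(v, -1), Add(X, v)))
Add(Mul(89, 71), Mul(Function('N')(3, 7), Pow(76, -1))) = Add(Mul(89, 71), Mul(Mul(Pow(3, -1), Add(7, 3)), Pow(76, -1))) = Add(6319, Mul(Mul(Rational(1, 3), 10), Rational(1, 76))) = Add(6319, Mul(Rational(10, 3), Rational(1, 76))) = Add(6319, Rational(5, 114)) = Rational(720371, 114)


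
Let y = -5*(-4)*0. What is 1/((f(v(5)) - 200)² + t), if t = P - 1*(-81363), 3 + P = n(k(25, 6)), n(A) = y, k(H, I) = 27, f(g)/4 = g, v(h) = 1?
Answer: 1/119776 ≈ 8.3489e-6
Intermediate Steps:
f(g) = 4*g
y = 0 (y = 20*0 = 0)
n(A) = 0
P = -3 (P = -3 + 0 = -3)
t = 81360 (t = -3 - 1*(-81363) = -3 + 81363 = 81360)
1/((f(v(5)) - 200)² + t) = 1/((4*1 - 200)² + 81360) = 1/((4 - 200)² + 81360) = 1/((-196)² + 81360) = 1/(38416 + 81360) = 1/119776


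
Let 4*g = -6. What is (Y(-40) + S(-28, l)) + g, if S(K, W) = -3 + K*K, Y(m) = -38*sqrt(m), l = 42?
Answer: 1559/2 - 76*I*sqrt(10) ≈ 779.5 - 240.33*I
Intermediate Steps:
g = -3/2 (g = (1/4)*(-6) = -3/2 ≈ -1.5000)
S(K, W) = -3 + K**2
(Y(-40) + S(-28, l)) + g = (-76*I*sqrt(10) + (-3 + (-28)**2)) - 3/2 = (-76*I*sqrt(10) + (-3 + 784)) - 3/2 = (-76*I*sqrt(10) + 781) - 3/2 = (781 - 76*I*sqrt(10)) - 3/2 = 1559/2 - 76*I*sqrt(10)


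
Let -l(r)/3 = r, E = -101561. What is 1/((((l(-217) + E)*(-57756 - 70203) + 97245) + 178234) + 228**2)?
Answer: 1/12912670153 ≈ 7.7443e-11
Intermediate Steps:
l(r) = -3*r
1/((((l(-217) + E)*(-57756 - 70203) + 97245) + 178234) + 228**2) = 1/((((-3*(-217) - 101561)*(-57756 - 70203) + 97245) + 178234) + 228**2) = 1/((((651 - 101561)*(-127959) + 97245) + 178234) + 51984) = 1/(((-100910*(-127959) + 97245) + 178234) + 51984) = 1/(((12912342690 + 97245) + 178234) + 51984) = 1/((12912439935 + 178234) + 51984) = 1/(12912618169 + 51984) = 1/12912670153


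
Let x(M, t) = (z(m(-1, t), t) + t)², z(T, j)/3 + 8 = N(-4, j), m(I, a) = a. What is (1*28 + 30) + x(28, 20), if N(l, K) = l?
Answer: 314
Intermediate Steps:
z(T, j) = -36 (z(T, j) = -24 + 3*(-4) = -24 - 12 = -36)
x(M, t) = (-36 + t)²
(1*28 + 30) + x(28, 20) = (1*28 + 30) + (-36 + 20)² = (28 + 30) + (-16)² = 58 + 256 = 314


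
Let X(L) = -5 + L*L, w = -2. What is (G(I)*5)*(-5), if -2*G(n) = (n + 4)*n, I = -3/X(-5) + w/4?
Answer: -871/32 ≈ -27.219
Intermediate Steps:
X(L) = -5 + L**2
I = -13/20 (I = -3/(-5 + (-5)**2) - 2/4 = -3/(-5 + 25) - 2*1/4 = -3/20 - 1/2 = -13/20 ≈ -0.65000)
G(n) = -n*(4 + n)/2 (G(n) = -(n + 4)*n/2 = -(4 + n)*n/2 = -n*(4 + n)/2)
(G(I)*5)*(-5) = (-1/2*(-13/20)*(4 - 13/20)*5)*(-5) = (-1/2*(-13/20)*67/20*5)*(-5) = ((871/800)*5)*(-5) = (871/160)*(-5) = -871/32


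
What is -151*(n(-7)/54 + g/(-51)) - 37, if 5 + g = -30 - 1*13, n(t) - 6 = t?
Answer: -161863/918 ≈ -176.32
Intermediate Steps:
n(t) = 6 + t
g = -48 (g = -5 + (-30 - 1*13) = -5 + (-30 - 13) = -5 - 43 = -48)
-151*(n(-7)/54 + g/(-51)) - 37 = -151*((6 - 7)/54 - 48/(-51)) - 37 = -151*(-1*1/54 - 48*(-1/51)) - 37 = -151*(-1/54 + 16/17) - 37 = -151*847/918 - 37 = -127897/918 - 37 = -161863/918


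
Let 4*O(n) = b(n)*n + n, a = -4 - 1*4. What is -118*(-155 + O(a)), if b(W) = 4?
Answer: 19470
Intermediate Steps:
a = -8 (a = -4 - 4 = -8)
O(n) = 5*n/4 (O(n) = (4*n + n)/4 = (5*n)/4 = 5*n/4)
-118*(-155 + O(a)) = -118*(-155 + (5/4)*(-8)) = -118*(-155 - 10) = -118*(-165) = 19470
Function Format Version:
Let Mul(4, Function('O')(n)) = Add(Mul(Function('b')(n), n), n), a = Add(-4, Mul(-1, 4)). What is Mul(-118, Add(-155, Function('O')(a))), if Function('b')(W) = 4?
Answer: 19470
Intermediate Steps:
a = -8 (a = Add(-4, -4) = -8)
Function('O')(n) = Mul(Rational(5, 4), n) (Function('O')(n) = Mul(Rational(1, 4), Add(Mul(4, n), n)) = Mul(Rational(1, 4), Mul(5, n)) = Mul(Rational(5, 4), n))
Mul(-118, Add(-155, Function('O')(a))) = Mul(-118, Add(-155, Mul(Rational(5, 4), -8))) = Mul(-118, Add(-155, -10)) = Mul(-118, -165) = 19470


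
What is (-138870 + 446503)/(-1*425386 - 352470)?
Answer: -307633/777856 ≈ -0.39549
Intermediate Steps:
(-138870 + 446503)/(-1*425386 - 352470) = 307633/(-425386 - 352470) = 307633/(-777856) = 307633*(-1/777856) = -307633/777856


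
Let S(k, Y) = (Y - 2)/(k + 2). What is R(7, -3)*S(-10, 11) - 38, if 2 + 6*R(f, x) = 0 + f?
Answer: -623/16 ≈ -38.938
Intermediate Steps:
R(f, x) = -1/3 + f/6 (R(f, x) = -1/3 + (0 + f)/6 = -1/3 + f/6)
S(k, Y) = (-2 + Y)/(2 + k)
R(7, -3)*S(-10, 11) - 38 = (-1/3 + (1/6)*7)*((-2 + 11)/(2 - 10)) - 38 = (-1/3 + 7/6)*(9/(-8)) - 38 = 5*(-1/8*9)/6 - 38 = (5/6)*(-9/8) - 38 = -15/16 - 38 = -623/16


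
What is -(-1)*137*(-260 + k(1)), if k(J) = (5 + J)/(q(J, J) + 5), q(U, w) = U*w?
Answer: -35483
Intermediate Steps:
k(J) = (5 + J)/(5 + J**2) (k(J) = (5 + J)/(J*J + 5) = (5 + J)/(J**2 + 5) = (5 + J)/(5 + J**2))
-(-1)*137*(-260 + k(1)) = -(-1)*137*(-260 + (5 + 1)/(5 + 1**2)) = -(-1)*137*(-260 + 6/(5 + 1)) = -(-1)*137*(-260 + 6/6) = -(-1)*137*(-260 + (1/6)*6) = -(-1)*137*(-260 + 1) = -(-1)*137*(-259) = -(-1)*(-35483) = -1*35483 = -35483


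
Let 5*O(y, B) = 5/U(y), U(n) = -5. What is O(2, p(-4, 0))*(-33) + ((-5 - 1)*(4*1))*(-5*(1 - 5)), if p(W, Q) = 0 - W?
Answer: -2367/5 ≈ -473.40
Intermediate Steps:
p(W, Q) = -W
O(y, B) = -⅕ (O(y, B) = (5/(-5))/5 = (5*(-⅕))/5 = (⅕)*(-1) = -⅕)
O(2, p(-4, 0))*(-33) + ((-5 - 1)*(4*1))*(-5*(1 - 5)) = -⅕*(-33) + ((-5 - 1)*(4*1))*(-5*(1 - 5)) = 33/5 + (-6*4)*(-5*(-4)) = 33/5 - 24*20 = 33/5 - 480 = -2367/5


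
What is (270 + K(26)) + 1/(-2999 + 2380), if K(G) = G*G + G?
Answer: 601667/619 ≈ 972.00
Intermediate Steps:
K(G) = G + G**2 (K(G) = G**2 + G = G + G**2)
(270 + K(26)) + 1/(-2999 + 2380) = (270 + 26*(1 + 26)) + 1/(-2999 + 2380) = (270 + 26*27) + 1/(-619) = (270 + 702) - 1/619 = 972 - 1/619 = 601667/619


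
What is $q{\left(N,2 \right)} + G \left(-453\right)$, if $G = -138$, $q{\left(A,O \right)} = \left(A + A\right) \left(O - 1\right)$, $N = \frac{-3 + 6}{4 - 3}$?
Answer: $62520$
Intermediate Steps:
$N = 3$ ($N = \frac{3}{1} = 3 \cdot 1 = 3$)
$q{\left(A,O \right)} = 2 A \left(-1 + O\right)$
$q{\left(N,2 \right)} + G \left(-453\right) = 2 \cdot 3 \left(-1 + 2\right) - -62514 = 2 \cdot 3 \cdot 1 + 62514 = 6 + 62514 = 62520$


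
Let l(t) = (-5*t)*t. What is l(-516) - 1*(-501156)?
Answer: -830124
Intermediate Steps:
l(t) = -5*t²
l(-516) - 1*(-501156) = -5*(-516)² - 1*(-501156) = -5*266256 + 501156 = -1331280 + 501156 = -830124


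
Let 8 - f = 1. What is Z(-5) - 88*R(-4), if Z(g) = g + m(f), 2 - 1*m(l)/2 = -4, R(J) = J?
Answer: 359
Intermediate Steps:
f = 7 (f = 8 - 1*1 = 8 - 1 = 7)
m(l) = 12 (m(l) = 4 - 2*(-4) = 4 + 8 = 12)
Z(g) = 12 + g (Z(g) = g + 12 = 12 + g)
Z(-5) - 88*R(-4) = (12 - 5) - 88*(-4) = 7 + 352 = 359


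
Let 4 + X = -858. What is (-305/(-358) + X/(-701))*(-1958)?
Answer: -511430579/125479 ≈ -4075.8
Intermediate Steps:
X = -862 (X = -4 - 858 = -862)
(-305/(-358) + X/(-701))*(-1958) = (-305/(-358) - 862/(-701))*(-1958) = (-305*(-1/358) - 862*(-1/701))*(-1958) = (305/358 + 862/701)*(-1958) = (522401/250958)*(-1958) = -511430579/125479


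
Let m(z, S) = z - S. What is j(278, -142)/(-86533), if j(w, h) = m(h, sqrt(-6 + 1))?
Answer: 142/86533 + I*sqrt(5)/86533 ≈ 0.001641 + 2.5841e-5*I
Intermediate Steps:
j(w, h) = h - I*sqrt(5) (j(w, h) = h - sqrt(-6 + 1) = h - sqrt(-5) = h - I*sqrt(5))
j(278, -142)/(-86533) = (-142 - I*sqrt(5))/(-86533) = (-142 - I*sqrt(5))*(-1/86533) = 142/86533 + I*sqrt(5)/86533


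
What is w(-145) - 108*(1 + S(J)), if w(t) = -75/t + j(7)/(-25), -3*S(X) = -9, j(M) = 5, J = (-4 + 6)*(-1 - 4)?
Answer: -62594/145 ≈ -431.68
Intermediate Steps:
J = -10 (J = 2*(-5) = -10)
S(X) = 3 (S(X) = -⅓*(-9) = 3)
w(t) = -⅕ - 75/t (w(t) = -75/t + 5/(-25) = -75/t + 5*(-1/25) = -75/t - ⅕ = -⅕ - 75/t)
w(-145) - 108*(1 + S(J)) = (⅕)*(-375 - 1*(-145))/(-145) - 108*(1 + 3) = (⅕)*(-1/145)*(-375 + 145) - 108*4 = (⅕)*(-1/145)*(-230) - 1*432 = 46/145 - 432 = -62594/145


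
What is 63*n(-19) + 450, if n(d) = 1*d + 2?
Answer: -621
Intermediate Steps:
n(d) = 2 + d (n(d) = d + 2 = 2 + d)
63*n(-19) + 450 = 63*(2 - 19) + 450 = 63*(-17) + 450 = -1071 + 450 = -621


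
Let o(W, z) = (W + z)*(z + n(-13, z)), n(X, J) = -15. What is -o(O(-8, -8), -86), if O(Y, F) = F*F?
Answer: -2222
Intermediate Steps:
O(Y, F) = F²
o(W, z) = (-15 + z)*(W + z) (o(W, z) = (W + z)*(z - 15) = (W + z)*(-15 + z) = (-15 + z)*(W + z))
-o(O(-8, -8), -86) = -((-86)² - 15*(-8)² - 15*(-86) + (-8)²*(-86)) = -(7396 - 15*64 + 1290 + 64*(-86)) = -(7396 - 960 + 1290 - 5504) = -1*2222 = -2222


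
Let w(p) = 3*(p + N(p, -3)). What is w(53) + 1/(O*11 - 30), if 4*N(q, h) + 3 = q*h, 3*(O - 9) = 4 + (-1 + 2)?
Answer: 4914/131 ≈ 37.511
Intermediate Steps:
O = 32/3 (O = 9 + (4 + (-1 + 2))/3 = 9 + (4 + 1)/3 = 9 + (1/3)*5 = 9 + 5/3 = 32/3 ≈ 10.667)
N(q, h) = -3/4 + h*q/4 (N(q, h) = -3/4 + (q*h)/4 = -3/4 + (h*q)/4 = -3/4 + h*q/4)
w(p) = -9/4 + 3*p/4 (w(p) = 3*(p + (-3/4 + (1/4)*(-3)*p)) = 3*(p + (-3/4 - 3*p/4)) = 3*(-3/4 + p/4) = -9/4 + 3*p/4)
w(53) + 1/(O*11 - 30) = (-9/4 + (3/4)*53) + 1/((32/3)*11 - 30) = (-9/4 + 159/4) + 1/(352/3 - 30) = 75/2 + 1/(262/3) = 75/2 + 3/262 = 4914/131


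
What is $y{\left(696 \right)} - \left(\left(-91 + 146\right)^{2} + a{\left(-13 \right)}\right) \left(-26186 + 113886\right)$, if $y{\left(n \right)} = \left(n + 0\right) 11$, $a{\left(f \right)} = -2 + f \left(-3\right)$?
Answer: $-268529744$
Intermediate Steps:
$a{\left(f \right)} = -2 - 3 f$
$y{\left(n \right)} = 11 n$ ($y{\left(n \right)} = n 11 = 11 n$)
$y{\left(696 \right)} - \left(\left(-91 + 146\right)^{2} + a{\left(-13 \right)}\right) \left(-26186 + 113886\right) = 11 \cdot 696 - \left(\left(-91 + 146\right)^{2} - -37\right) \left(-26186 + 113886\right) = 7656 - \left(55^{2} + \left(-2 + 39\right)\right) 87700 = 7656 - \left(3025 + 37\right) 87700 = 7656 - 3062 \cdot 87700 = 7656 - 268537400 = -268529744$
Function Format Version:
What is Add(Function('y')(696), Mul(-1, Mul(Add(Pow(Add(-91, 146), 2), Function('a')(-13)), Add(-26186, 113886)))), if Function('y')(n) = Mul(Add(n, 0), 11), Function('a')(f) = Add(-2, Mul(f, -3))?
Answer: -268529744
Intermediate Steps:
Function('a')(f) = Add(-2, Mul(-3, f))
Function('y')(n) = Mul(11, n) (Function('y')(n) = Mul(n, 11) = Mul(11, n))
Add(Function('y')(696), Mul(-1, Mul(Add(Pow(Add(-91, 146), 2), Function('a')(-13)), Add(-26186, 113886)))) = Add(Mul(11, 696), Mul(-1, Mul(Add(Pow(Add(-91, 146), 2), Add(-2, Mul(-3, -13))), Add(-26186, 113886)))) = Add(7656, Mul(-1, Mul(Add(Pow(55, 2), Add(-2, 39)), 87700))) = Add(7656, Mul(-1, Mul(Add(3025, 37), 87700))) = Add(7656, Mul(-1, Mul(3062, 87700))) = Add(7656, Mul(-1, 268537400)) = Add(7656, -268537400) = -268529744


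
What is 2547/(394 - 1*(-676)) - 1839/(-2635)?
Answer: 347163/112778 ≈ 3.0783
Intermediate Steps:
2547/(394 - 1*(-676)) - 1839/(-2635) = 2547/(394 + 676) - 1839*(-1/2635) = 2547/1070 + 1839/2635 = 347163/112778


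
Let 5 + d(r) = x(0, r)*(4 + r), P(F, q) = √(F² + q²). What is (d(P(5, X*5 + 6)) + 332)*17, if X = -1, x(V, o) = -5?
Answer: 5219 - 85*√26 ≈ 4785.6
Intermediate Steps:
d(r) = -25 - 5*r (d(r) = -5 - 5*(4 + r) = -5 + (-20 - 5*r) = -25 - 5*r)
(d(P(5, X*5 + 6)) + 332)*17 = ((-25 - 5*√(5² + (-1*5 + 6)²)) + 332)*17 = ((-25 - 5*√(25 + (-5 + 6)²)) + 332)*17 = ((-25 - 5*√(25 + 1²)) + 332)*17 = ((-25 - 5*√(25 + 1)) + 332)*17 = ((-25 - 5*√26) + 332)*17 = (307 - 5*√26)*17 = 5219 - 85*√26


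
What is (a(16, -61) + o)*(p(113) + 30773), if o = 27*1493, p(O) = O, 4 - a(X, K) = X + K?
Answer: 1246558960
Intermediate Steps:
a(X, K) = 4 - K - X (a(X, K) = 4 - (X + K) = 4 - (K + X) = 4 + (-K - X) = 4 - K - X)
o = 40311
(a(16, -61) + o)*(p(113) + 30773) = ((4 - 1*(-61) - 1*16) + 40311)*(113 + 30773) = ((4 + 61 - 16) + 40311)*30886 = (49 + 40311)*30886 = 40360*30886 = 1246558960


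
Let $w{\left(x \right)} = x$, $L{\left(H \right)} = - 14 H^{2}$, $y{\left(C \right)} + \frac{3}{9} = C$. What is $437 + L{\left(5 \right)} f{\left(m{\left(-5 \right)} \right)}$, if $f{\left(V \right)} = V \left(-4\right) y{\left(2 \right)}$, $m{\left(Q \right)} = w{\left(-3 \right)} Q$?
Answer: $35437$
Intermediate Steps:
$y{\left(C \right)} = - \frac{1}{3} + C$
$m{\left(Q \right)} = - 3 Q$
$f{\left(V \right)} = - \frac{20 V}{3}$ ($f{\left(V \right)} = V \left(-4\right) \left(- \frac{1}{3} + 2\right) = - 4 V \frac{5}{3} = - \frac{20 V}{3}$)
$437 + L{\left(5 \right)} f{\left(m{\left(-5 \right)} \right)} = 437 + - 14 \cdot 5^{2} \left(- \frac{20 \left(\left(-3\right) \left(-5\right)\right)}{3}\right) = 437 + \left(-14\right) 25 \left(\left(- \frac{20}{3}\right) 15\right) = 437 - -35000 = 437 + 35000 = 35437$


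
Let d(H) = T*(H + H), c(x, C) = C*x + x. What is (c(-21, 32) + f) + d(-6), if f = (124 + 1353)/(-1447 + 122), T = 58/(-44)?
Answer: -9886172/14575 ≈ -678.30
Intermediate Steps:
T = -29/22 (T = 58*(-1/44) = -29/22 ≈ -1.3182)
c(x, C) = x + C*x
f = -1477/1325 (f = 1477/(-1325) = 1477*(-1/1325) = -1477/1325 ≈ -1.1147)
d(H) = -29*H/11 (d(H) = -29*(H + H)/22 = -29*H/11)
(c(-21, 32) + f) + d(-6) = (-21*(1 + 32) - 1477/1325) - 29/11*(-6) = (-21*33 - 1477/1325) + 174/11 = (-693 - 1477/1325) + 174/11 = -919702/1325 + 174/11 = -9886172/14575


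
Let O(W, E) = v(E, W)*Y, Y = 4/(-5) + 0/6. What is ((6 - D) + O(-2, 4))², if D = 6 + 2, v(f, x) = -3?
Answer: 4/25 ≈ 0.16000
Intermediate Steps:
D = 8
Y = -⅘ (Y = 4*(-⅕) + 0*(⅙) = -⅘ + 0 = -⅘ ≈ -0.80000)
O(W, E) = 12/5 (O(W, E) = -3*(-⅘) = 12/5)
((6 - D) + O(-2, 4))² = ((6 - 1*8) + 12/5)² = ((6 - 8) + 12/5)² = (-2 + 12/5)² = (⅖)² = 4/25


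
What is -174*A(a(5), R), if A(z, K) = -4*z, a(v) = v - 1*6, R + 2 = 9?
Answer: -696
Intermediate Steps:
R = 7 (R = -2 + 9 = 7)
a(v) = -6 + v (a(v) = v - 6 = -6 + v)
-174*A(a(5), R) = -(-696)*(-6 + 5) = -(-696)*(-1) = -174*4 = -696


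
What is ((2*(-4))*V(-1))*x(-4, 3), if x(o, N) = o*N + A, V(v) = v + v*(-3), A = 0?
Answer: 192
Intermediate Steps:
V(v) = -2*v (V(v) = v - 3*v = -2*v)
x(o, N) = N*o (x(o, N) = o*N + 0 = N*o + 0 = N*o)
((2*(-4))*V(-1))*x(-4, 3) = ((2*(-4))*(-2*(-1)))*(3*(-4)) = -8*2*(-12) = -16*(-12) = 192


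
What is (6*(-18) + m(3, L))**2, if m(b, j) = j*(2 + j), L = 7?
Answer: 2025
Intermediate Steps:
(6*(-18) + m(3, L))**2 = (6*(-18) + 7*(2 + 7))**2 = (-108 + 7*9)**2 = (-108 + 63)**2 = (-45)**2 = 2025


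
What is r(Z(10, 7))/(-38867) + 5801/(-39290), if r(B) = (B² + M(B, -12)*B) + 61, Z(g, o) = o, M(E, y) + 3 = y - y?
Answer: -228964277/1527084430 ≈ -0.14994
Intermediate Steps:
M(E, y) = -3 (M(E, y) = -3 + (y - y) = -3 + 0 = -3)
r(B) = 61 + B² - 3*B (r(B) = (B² - 3*B) + 61 = 61 + B² - 3*B)
r(Z(10, 7))/(-38867) + 5801/(-39290) = (61 + 7² - 3*7)/(-38867) + 5801/(-39290) = (61 + 49 - 21)*(-1/38867) + 5801*(-1/39290) = 89*(-1/38867) - 5801/39290 = -89/38867 - 5801/39290 = -228964277/1527084430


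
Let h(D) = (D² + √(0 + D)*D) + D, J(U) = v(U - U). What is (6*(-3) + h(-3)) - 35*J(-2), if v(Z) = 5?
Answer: -187 - 3*I*√3 ≈ -187.0 - 5.1962*I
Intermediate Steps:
J(U) = 5
h(D) = D + D² + D^(3/2) (h(D) = (D² + √D*D) + D = (D² + D^(3/2)) + D = D + D² + D^(3/2))
(6*(-3) + h(-3)) - 35*J(-2) = (6*(-3) + (-3 + (-3)² + (-3)^(3/2))) - 35*5 = (-18 + (-3 + 9 - 3*I*√3)) - 175 = (-18 + (6 - 3*I*√3)) - 175 = (-12 - 3*I*√3) - 175 = -187 - 3*I*√3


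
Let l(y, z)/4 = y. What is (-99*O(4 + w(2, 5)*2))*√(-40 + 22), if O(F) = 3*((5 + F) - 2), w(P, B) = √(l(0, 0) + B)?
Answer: I*√2*(-6237 - 1782*√5) ≈ -14456.0*I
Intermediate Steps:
l(y, z) = 4*y
w(P, B) = √B (w(P, B) = √(4*0 + B) = √(0 + B) = √B)
O(F) = 9 + 3*F (O(F) = 3*(3 + F) = 9 + 3*F)
(-99*O(4 + w(2, 5)*2))*√(-40 + 22) = (-99*(9 + 3*(4 + √5*2)))*√(-40 + 22) = (-99*(9 + 3*(4 + 2*√5)))*√(-18) = (-99*(9 + (12 + 6*√5)))*(3*I*√2) = (-99*(21 + 6*√5))*(3*I*√2) = (-2079 - 594*√5)*(3*I*√2) = 3*I*√2*(-2079 - 594*√5)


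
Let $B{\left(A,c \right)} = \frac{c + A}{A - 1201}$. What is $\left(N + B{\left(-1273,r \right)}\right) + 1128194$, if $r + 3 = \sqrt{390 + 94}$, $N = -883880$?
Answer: $\frac{302217045}{1237} \approx 2.4431 \cdot 10^{5}$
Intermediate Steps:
$r = 19$ ($r = -3 + \sqrt{390 + 94} = -3 + \sqrt{484} = -3 + 22 = 19$)
$B{\left(A,c \right)} = \frac{A + c}{-1201 + A}$
$\left(N + B{\left(-1273,r \right)}\right) + 1128194 = \left(-883880 + \frac{-1273 + 19}{-1201 - 1273}\right) + 1128194 = \left(-883880 + \frac{1}{-2474} \left(-1254\right)\right) + 1128194 = \left(-883880 - - \frac{627}{1237}\right) + 1128194 = \left(-883880 + \frac{627}{1237}\right) + 1128194 = - \frac{1093358933}{1237} + 1128194 = \frac{302217045}{1237}$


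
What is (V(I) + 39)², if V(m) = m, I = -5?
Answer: 1156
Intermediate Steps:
(V(I) + 39)² = (-5 + 39)² = 34² = 1156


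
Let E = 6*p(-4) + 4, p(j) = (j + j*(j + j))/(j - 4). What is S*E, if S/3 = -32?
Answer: 1632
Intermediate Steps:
S = -96 (S = 3*(-32) = -96)
p(j) = (j + 2*j²)/(-4 + j) (p(j) = (j + j*(2*j))/(-4 + j) = (j + 2*j²)/(-4 + j))
E = -17 (E = 6*(-4*(1 + 2*(-4))/(-4 - 4)) + 4 = 6*(-4*(1 - 8)/(-8)) + 4 = 6*(-4*(-⅛)*(-7)) + 4 = 6*(-7/2) + 4 = -21 + 4 = -17)
S*E = -96*(-17) = 1632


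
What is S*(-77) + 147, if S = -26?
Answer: 2149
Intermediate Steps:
S*(-77) + 147 = -26*(-77) + 147 = 2002 + 147 = 2149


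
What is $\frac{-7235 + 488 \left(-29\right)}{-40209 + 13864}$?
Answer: $\frac{21387}{26345} \approx 0.8118$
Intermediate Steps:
$\frac{-7235 + 488 \left(-29\right)}{-40209 + 13864} = \frac{-7235 - 14152}{-26345} = \left(-21387\right) \left(- \frac{1}{26345}\right) = \frac{21387}{26345}$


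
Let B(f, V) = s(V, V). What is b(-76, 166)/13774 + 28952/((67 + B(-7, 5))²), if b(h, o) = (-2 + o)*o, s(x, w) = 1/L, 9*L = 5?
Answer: 824450029/101872504 ≈ 8.0930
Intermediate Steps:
L = 5/9 (L = (⅑)*5 = 5/9 ≈ 0.55556)
s(x, w) = 9/5 (s(x, w) = 1/(5/9) = 9/5)
b(h, o) = o*(-2 + o)
B(f, V) = 9/5
b(-76, 166)/13774 + 28952/((67 + B(-7, 5))²) = (166*(-2 + 166))/13774 + 28952/((67 + 9/5)²) = (166*164)*(1/13774) + 28952/((344/5)²) = 27224*(1/13774) + 28952/(118336/25) = 13612/6887 + 28952*(25/118336) = 13612/6887 + 90475/14792 = 824450029/101872504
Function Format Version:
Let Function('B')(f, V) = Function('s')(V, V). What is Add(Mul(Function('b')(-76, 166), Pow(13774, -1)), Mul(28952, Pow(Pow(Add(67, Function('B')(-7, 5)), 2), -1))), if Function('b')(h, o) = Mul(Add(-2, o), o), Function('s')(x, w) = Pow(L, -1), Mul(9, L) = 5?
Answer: Rational(824450029, 101872504) ≈ 8.0930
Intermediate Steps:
L = Rational(5, 9) (L = Mul(Rational(1, 9), 5) = Rational(5, 9) ≈ 0.55556)
Function('s')(x, w) = Rational(9, 5) (Function('s')(x, w) = Pow(Rational(5, 9), -1) = Rational(9, 5))
Function('b')(h, o) = Mul(o, Add(-2, o))
Function('B')(f, V) = Rational(9, 5)
Add(Mul(Function('b')(-76, 166), Pow(13774, -1)), Mul(28952, Pow(Pow(Add(67, Function('B')(-7, 5)), 2), -1))) = Add(Mul(Mul(166, Add(-2, 166)), Pow(13774, -1)), Mul(28952, Pow(Pow(Add(67, Rational(9, 5)), 2), -1))) = Add(Mul(Mul(166, 164), Rational(1, 13774)), Mul(28952, Pow(Pow(Rational(344, 5), 2), -1))) = Add(Mul(27224, Rational(1, 13774)), Mul(28952, Pow(Rational(118336, 25), -1))) = Add(Rational(13612, 6887), Mul(28952, Rational(25, 118336))) = Add(Rational(13612, 6887), Rational(90475, 14792)) = Rational(824450029, 101872504)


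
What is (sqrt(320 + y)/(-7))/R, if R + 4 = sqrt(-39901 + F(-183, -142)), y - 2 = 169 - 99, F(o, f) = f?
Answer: 8*sqrt(2)/40059 + 2*I*sqrt(80086)/40059 ≈ 0.00028243 + 0.014129*I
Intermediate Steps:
y = 72 (y = 2 + (169 - 99) = 2 + 70 = 72)
R = -4 + I*sqrt(40043) (R = -4 + sqrt(-39901 - 142) = -4 + sqrt(-40043) = -4 + I*sqrt(40043) ≈ -4.0 + 200.11*I)
(sqrt(320 + y)/(-7))/R = (sqrt(320 + 72)/(-7))/(-4 + I*sqrt(40043)) = (sqrt(392)*(-1/7))/(-4 + I*sqrt(40043)) = ((14*sqrt(2))*(-1/7))/(-4 + I*sqrt(40043)) = (-2*sqrt(2))/(-4 + I*sqrt(40043)) = -2*sqrt(2)/(-4 + I*sqrt(40043))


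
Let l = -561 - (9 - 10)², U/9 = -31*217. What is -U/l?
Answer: -60543/562 ≈ -107.73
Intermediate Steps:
U = -60543 (U = 9*(-31*217) = 9*(-6727) = -60543)
l = -562 (l = -561 - 1*(-1)² = -561 - 1*1 = -561 - 1 = -562)
-U/l = -(-60543)/(-562) = -(-60543)*(-1)/562 = -1*60543/562 = -60543/562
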